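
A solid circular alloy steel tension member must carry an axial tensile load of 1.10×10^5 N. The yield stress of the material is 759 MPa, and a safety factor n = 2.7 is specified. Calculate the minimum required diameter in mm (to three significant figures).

Allowable stress σ_allow = 759/2.7 = 281.1 MPa.
Required area A = F/σ_allow = 110000/281.1 = 391.3 mm².
A = πd²/4 → d = √(4A/π) = 22.32 mm.

d = 22.3 mm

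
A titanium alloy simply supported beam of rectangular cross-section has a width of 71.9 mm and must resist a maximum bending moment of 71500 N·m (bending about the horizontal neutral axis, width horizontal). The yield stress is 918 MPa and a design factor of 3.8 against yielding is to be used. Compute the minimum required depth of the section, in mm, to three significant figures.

h = 157 mm

σ_allow = 918/3.8 = 241.6 MPa.
For a rectangular section σ = 6M/(bh²), so h² = 6M/(b σ_allow) = 6×7.1500×10^7/(71.9×241.6) = 24700 mm².
h = 157.2 mm.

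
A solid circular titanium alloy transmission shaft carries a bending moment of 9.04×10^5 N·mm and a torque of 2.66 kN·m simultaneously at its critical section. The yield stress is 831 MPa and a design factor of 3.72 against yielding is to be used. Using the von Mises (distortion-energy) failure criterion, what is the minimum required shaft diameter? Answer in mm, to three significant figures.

d = 48.3 mm

σ_allow = σ_y/n = 831/3.72 = 223.4 MPa.
For a solid shaft σ_b = 32M/(πd³) and τ = 16T/(πd³), so the von Mises stress is σ' = (16/πd³)·√(4M²+3T²).
√(4M²+3T²) = √(4×(904000)² + 3×(2.660×10^6)²) = 4.949×10^6 N·mm.
d³ = 16×4.949×10^6/(π×223.4) = 112800 mm³.
d = 48.32 mm.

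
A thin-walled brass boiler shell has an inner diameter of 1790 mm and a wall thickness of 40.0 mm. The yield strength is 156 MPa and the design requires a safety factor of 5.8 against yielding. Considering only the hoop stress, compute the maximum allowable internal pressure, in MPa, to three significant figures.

σ_allow = 156/5.8 = 26.90 MPa.
σ_h = pD/(2t) → p_allow = 2σ_allow t/D = 2×26.90×40.0/1790 = 1.202 MPa.

p_allow = 1.20 MPa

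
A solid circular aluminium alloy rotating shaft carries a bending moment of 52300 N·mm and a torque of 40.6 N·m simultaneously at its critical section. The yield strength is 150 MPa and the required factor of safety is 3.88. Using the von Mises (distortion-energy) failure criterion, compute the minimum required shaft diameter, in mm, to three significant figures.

d = 25.5 mm

σ_allow = σ_y/n = 150/3.88 = 38.66 MPa.
For a solid shaft σ_b = 32M/(πd³) and τ = 16T/(πd³), so the von Mises stress is σ' = (16/πd³)·√(4M²+3T²).
√(4M²+3T²) = √(4×(52300)² + 3×(40600)²) = 126000 N·mm.
d³ = 16×126000/(π×38.66) = 16600 mm³.
d = 25.51 mm.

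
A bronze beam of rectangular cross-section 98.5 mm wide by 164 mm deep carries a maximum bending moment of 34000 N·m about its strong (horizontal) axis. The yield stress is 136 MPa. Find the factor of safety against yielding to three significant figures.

Section modulus S = bh²/6 = 98.5×164²/6 = 441500 mm³.
σ = M/S = 3.4000×10^7/441500 = 77.00 MPa.
n = 136/77.00 = 1.766.

n = 1.77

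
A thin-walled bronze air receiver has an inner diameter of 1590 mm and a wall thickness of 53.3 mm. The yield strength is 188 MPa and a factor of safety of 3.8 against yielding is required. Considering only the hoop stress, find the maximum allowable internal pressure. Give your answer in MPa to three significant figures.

p_allow = 3.32 MPa

σ_allow = 188/3.8 = 49.47 MPa.
σ_h = pD/(2t) → p_allow = 2σ_allow t/D = 2×49.47×53.3/1590 = 3.317 MPa.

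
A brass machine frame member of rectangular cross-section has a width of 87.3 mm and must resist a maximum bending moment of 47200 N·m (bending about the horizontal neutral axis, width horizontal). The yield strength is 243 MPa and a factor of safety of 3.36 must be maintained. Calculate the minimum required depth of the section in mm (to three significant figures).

h = 212 mm

σ_allow = 243/3.36 = 72.32 MPa.
For a rectangular section σ = 6M/(bh²), so h² = 6M/(b σ_allow) = 6×4.7200×10^7/(87.3×72.32) = 44860 mm².
h = 211.8 mm.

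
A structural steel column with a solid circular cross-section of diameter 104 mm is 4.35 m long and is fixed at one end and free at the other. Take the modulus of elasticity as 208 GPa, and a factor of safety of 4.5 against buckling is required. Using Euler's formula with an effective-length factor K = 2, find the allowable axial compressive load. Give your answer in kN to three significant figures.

I = πd⁴/64 = π×104⁴/64 = 5.743×10^6 mm⁴.
Effective length L_e = KL = 2×4.35 m = 8700 mm.
Euler critical load P_cr = π²EI/L_e² = π²×208000×5.743×10^6/8700² = 155700 N.
P_allow = P_cr/n = 155700/4.5 = 34610 N.

P_allow = 34.6 kN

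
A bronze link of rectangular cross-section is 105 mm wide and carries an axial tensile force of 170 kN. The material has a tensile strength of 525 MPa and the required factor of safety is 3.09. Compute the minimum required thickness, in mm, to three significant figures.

σ_allow = 525/3.09 = 169.9 MPa.
Required area A = F/σ_allow = 170000/169.9 = 1001 mm².
t = A/w = 1001/105 = 9.529 mm.

t = 9.53 mm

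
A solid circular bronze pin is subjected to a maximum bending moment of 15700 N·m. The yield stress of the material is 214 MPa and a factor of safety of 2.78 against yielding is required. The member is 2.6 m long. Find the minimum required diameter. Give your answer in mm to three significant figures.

d = 128 mm

σ_allow = 214/2.78 = 76.98 MPa.
For a solid circular section σ = 32M/(πd³), so d³ = 32M/(π σ_allow) = 32×1.5700×10^7/(π×76.98) = 2.077×10^6 mm³.
d = 127.6 mm.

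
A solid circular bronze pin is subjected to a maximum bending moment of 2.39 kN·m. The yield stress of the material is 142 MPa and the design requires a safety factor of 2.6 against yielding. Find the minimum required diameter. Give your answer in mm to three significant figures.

σ_allow = 142/2.6 = 54.62 MPa.
For a solid circular section σ = 32M/(πd³), so d³ = 32M/(π σ_allow) = 32×2390000/(π×54.62) = 445700 mm³.
d = 76.39 mm.

d = 76.4 mm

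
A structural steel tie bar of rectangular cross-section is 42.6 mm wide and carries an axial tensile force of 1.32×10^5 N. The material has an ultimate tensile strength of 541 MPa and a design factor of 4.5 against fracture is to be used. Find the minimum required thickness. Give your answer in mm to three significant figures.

t = 25.8 mm

σ_allow = 541/4.5 = 120.2 MPa.
Required area A = F/σ_allow = 132000/120.2 = 1098 mm².
t = A/w = 1098/42.6 = 25.77 mm.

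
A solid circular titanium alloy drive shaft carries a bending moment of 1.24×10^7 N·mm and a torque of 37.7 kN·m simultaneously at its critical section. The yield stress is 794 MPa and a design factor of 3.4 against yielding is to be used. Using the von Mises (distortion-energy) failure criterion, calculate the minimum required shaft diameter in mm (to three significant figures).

d = 115 mm

σ_allow = σ_y/n = 794/3.4 = 233.5 MPa.
For a solid shaft σ_b = 32M/(πd³) and τ = 16T/(πd³), so the von Mises stress is σ' = (16/πd³)·√(4M²+3T²).
√(4M²+3T²) = √(4×(1.240×10^7)² + 3×(3.770×10^7)²) = 6.985×10^7 N·mm.
d³ = 16×6.985×10^7/(π×233.5) = 1.523×10^6 mm³.
d = 115.1 mm.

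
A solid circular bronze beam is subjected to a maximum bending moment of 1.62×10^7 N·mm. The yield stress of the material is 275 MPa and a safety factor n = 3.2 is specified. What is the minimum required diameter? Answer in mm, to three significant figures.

d = 124 mm

σ_allow = 275/3.2 = 85.94 MPa.
For a solid circular section σ = 32M/(πd³), so d³ = 32M/(π σ_allow) = 32×1.6200×10^7/(π×85.94) = 1.920×10^6 mm³.
d = 124.3 mm.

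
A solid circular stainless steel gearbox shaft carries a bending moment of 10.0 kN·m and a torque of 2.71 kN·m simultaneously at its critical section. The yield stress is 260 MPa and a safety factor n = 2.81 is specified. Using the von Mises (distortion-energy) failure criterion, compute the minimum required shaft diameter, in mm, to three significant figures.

d = 104 mm

σ_allow = σ_y/n = 260/2.81 = 92.53 MPa.
For a solid shaft σ_b = 32M/(πd³) and τ = 16T/(πd³), so the von Mises stress is σ' = (16/πd³)·√(4M²+3T²).
√(4M²+3T²) = √(4×(1.000×10^7)² + 3×(2.710×10^6)²) = 2.054×10^7 N·mm.
d³ = 16×2.054×10^7/(π×92.53) = 1.131×10^6 mm³.
d = 104.2 mm.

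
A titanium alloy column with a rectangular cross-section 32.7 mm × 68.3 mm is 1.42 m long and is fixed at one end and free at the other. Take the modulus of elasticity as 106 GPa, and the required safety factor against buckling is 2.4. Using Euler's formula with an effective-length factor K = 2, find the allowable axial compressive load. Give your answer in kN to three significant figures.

P_allow = 10.8 kN

Buckling occurs about the weak axis: I_min = h·b³/12 = 68.3×32.7³/12 = 199000 mm⁴ (b = 32.7 mm is the smaller dimension).
Effective length L_e = KL = 2×1.42 m = 2840 mm.
Euler critical load P_cr = π²EI/L_e² = π²×106000×199000/2840² = 25810 N.
P_allow = P_cr/n = 25810/2.4 = 10760 N.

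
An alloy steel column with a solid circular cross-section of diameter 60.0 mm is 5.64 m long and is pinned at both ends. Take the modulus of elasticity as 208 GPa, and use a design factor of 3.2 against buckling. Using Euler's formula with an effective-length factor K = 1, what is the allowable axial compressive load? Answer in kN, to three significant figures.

P_allow = 12.8 kN

I = πd⁴/64 = π×60.0⁴/64 = 636200 mm⁴.
Effective length L_e = KL = 1×5.64 m = 5640 mm.
Euler critical load P_cr = π²EI/L_e² = π²×208000×636200/5640² = 41060 N.
P_allow = P_cr/n = 41060/3.2 = 12830 N.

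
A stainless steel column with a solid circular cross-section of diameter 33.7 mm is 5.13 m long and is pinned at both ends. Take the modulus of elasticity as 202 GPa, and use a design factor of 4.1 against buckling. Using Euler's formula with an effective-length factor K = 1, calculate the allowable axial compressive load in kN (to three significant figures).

P_allow = 1.17 kN

I = πd⁴/64 = π×33.7⁴/64 = 63310 mm⁴.
Effective length L_e = KL = 1×5.13 m = 5130 mm.
Euler critical load P_cr = π²EI/L_e² = π²×202000×63310/5130² = 4796 N.
P_allow = P_cr/n = 4796/4.1 = 1170 N.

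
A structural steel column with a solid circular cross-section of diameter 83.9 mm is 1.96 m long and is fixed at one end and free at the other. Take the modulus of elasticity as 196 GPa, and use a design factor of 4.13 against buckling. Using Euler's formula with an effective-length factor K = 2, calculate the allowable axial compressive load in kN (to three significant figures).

P_allow = 74.1 kN

I = πd⁴/64 = π×83.9⁴/64 = 2.432×10^6 mm⁴.
Effective length L_e = KL = 2×1.96 m = 3920 mm.
Euler critical load P_cr = π²EI/L_e² = π²×196000×2.432×10^6/3920² = 306200 N.
P_allow = P_cr/n = 306200/4.13 = 74140 N.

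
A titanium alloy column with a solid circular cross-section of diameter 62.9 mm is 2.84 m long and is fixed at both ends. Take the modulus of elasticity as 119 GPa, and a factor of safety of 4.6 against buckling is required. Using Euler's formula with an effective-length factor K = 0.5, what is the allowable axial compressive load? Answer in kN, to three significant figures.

I = πd⁴/64 = π×62.9⁴/64 = 768400 mm⁴.
Effective length L_e = KL = 0.5×2.84 m = 1420 mm.
Euler critical load P_cr = π²EI/L_e² = π²×119000×768400/1420² = 447600 N.
P_allow = P_cr/n = 447600/4.6 = 97290 N.

P_allow = 97.3 kN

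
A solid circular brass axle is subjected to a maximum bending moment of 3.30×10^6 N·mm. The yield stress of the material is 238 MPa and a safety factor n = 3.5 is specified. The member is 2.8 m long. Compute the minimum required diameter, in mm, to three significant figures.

σ_allow = 238/3.5 = 68.00 MPa.
For a solid circular section σ = 32M/(πd³), so d³ = 32M/(π σ_allow) = 32×3300000/(π×68.00) = 494300 mm³.
d = 79.07 mm.

d = 79.1 mm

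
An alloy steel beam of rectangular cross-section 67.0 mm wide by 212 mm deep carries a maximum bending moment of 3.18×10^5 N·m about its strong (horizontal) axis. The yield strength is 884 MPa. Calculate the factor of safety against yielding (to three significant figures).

Section modulus S = bh²/6 = 67.0×212²/6 = 501900 mm³.
σ = M/S = 3.1800×10^8/501900 = 633.6 MPa.
n = 884/633.6 = 1.395.

n = 1.40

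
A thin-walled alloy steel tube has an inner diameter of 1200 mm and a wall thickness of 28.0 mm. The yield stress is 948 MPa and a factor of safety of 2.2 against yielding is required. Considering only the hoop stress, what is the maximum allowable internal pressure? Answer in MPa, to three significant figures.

p_allow = 20.1 MPa

σ_allow = 948/2.2 = 430.9 MPa.
σ_h = pD/(2t) → p_allow = 2σ_allow t/D = 2×430.9×28.0/1200 = 20.11 MPa.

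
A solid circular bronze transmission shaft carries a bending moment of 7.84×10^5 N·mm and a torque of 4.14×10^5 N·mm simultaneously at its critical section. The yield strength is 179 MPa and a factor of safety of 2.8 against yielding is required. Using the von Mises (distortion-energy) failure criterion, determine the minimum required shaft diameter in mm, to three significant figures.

d = 51.6 mm

σ_allow = σ_y/n = 179/2.8 = 63.93 MPa.
For a solid shaft σ_b = 32M/(πd³) and τ = 16T/(πd³), so the von Mises stress is σ' = (16/πd³)·√(4M²+3T²).
√(4M²+3T²) = √(4×(784000)² + 3×(414000)²) = 1.724×10^6 N·mm.
d³ = 16×1.724×10^6/(π×63.93) = 137400 mm³.
d = 51.60 mm.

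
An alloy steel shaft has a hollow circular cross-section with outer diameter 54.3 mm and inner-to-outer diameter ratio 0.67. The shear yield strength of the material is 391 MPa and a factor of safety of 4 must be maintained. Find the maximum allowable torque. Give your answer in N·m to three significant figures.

τ_allow = 391/4 = 97.75 MPa.
For a hollow shaft T_allow = τ_allow·πd_o³(1−k⁴)/16 with 1−k⁴ = 0.7985, so πd_o³(1−k⁴)/16 = 25100 mm³.
T_allow = 97.75×25100 = 2.454×10^6 N·mm = 2454 N·m.

T_allow = 2450 N·m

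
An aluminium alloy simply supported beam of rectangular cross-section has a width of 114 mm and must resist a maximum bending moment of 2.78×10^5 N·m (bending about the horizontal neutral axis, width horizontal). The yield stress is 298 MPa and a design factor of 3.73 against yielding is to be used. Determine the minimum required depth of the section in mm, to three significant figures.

σ_allow = 298/3.73 = 79.89 MPa.
For a rectangular section σ = 6M/(bh²), so h² = 6M/(b σ_allow) = 6×2.7800×10^8/(114×79.89) = 183100 mm².
h = 427.9 mm.

h = 428 mm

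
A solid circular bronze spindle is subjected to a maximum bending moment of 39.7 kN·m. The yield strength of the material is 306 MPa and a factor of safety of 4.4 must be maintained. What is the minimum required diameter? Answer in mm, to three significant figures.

d = 180 mm

σ_allow = 306/4.4 = 69.55 MPa.
For a solid circular section σ = 32M/(πd³), so d³ = 32M/(π σ_allow) = 32×3.9700×10^7/(π×69.55) = 5.815×10^6 mm³.
d = 179.8 mm.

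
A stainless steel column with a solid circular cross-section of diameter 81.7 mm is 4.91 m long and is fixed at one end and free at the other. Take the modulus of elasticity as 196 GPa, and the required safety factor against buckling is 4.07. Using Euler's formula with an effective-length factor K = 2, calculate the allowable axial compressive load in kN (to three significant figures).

I = πd⁴/64 = π×81.7⁴/64 = 2.187×10^6 mm⁴.
Effective length L_e = KL = 2×4.91 m = 9820 mm.
Euler critical load P_cr = π²EI/L_e² = π²×196000×2.187×10^6/9820² = 43870 N.
P_allow = P_cr/n = 43870/4.07 = 10780 N.

P_allow = 10.8 kN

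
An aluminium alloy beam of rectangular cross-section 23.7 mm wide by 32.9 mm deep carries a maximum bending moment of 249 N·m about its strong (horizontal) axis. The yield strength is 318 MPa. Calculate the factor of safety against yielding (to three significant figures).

Section modulus S = bh²/6 = 23.7×32.9²/6 = 4276 mm³.
σ = M/S = 249000/4276 = 58.24 MPa.
n = 318/58.24 = 5.460.

n = 5.46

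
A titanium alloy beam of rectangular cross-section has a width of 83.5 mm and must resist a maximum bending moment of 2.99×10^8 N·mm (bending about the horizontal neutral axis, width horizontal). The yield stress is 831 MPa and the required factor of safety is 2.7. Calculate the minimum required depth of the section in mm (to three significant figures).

σ_allow = 831/2.7 = 307.8 MPa.
For a rectangular section σ = 6M/(bh²), so h² = 6M/(b σ_allow) = 6×2.9900×10^8/(83.5×307.8) = 69810 mm².
h = 264.2 mm.

h = 264 mm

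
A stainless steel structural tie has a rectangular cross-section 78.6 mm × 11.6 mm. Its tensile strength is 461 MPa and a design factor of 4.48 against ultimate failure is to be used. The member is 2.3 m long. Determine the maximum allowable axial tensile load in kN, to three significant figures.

F_allow = 93.8 kN

σ_allow = 461/4.48 = 102.9 MPa.
A = 78.6×11.6 = 911.8 mm².
F_allow = σ_allow × A = 102.9×911.8 = 93820 N.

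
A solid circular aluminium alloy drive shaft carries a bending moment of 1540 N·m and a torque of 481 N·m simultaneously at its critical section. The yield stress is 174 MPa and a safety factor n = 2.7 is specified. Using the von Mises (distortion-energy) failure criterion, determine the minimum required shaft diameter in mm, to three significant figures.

d = 63.2 mm

σ_allow = σ_y/n = 174/2.7 = 64.44 MPa.
For a solid shaft σ_b = 32M/(πd³) and τ = 16T/(πd³), so the von Mises stress is σ' = (16/πd³)·√(4M²+3T²).
√(4M²+3T²) = √(4×(1.540×10^6)² + 3×(481000)²) = 3.191×10^6 N·mm.
d³ = 16×3.191×10^6/(π×64.44) = 252200 mm³.
d = 63.18 mm.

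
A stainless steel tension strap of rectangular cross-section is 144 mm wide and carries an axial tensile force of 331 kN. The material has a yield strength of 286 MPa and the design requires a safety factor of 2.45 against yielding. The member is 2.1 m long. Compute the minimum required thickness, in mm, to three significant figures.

σ_allow = 286/2.45 = 116.7 MPa.
Required area A = F/σ_allow = 331000/116.7 = 2835 mm².
t = A/w = 2835/144 = 19.69 mm.

t = 19.7 mm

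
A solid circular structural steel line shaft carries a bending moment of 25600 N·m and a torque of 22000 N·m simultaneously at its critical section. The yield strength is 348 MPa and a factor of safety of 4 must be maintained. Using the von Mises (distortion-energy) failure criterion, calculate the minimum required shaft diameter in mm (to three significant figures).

σ_allow = σ_y/n = 348/4 = 87.00 MPa.
For a solid shaft σ_b = 32M/(πd³) and τ = 16T/(πd³), so the von Mises stress is σ' = (16/πd³)·√(4M²+3T²).
√(4M²+3T²) = √(4×(2.560×10^7)² + 3×(2.200×10^7)²) = 6.382×10^7 N·mm.
d³ = 16×6.382×10^7/(π×87.00) = 3.736×10^6 mm³.
d = 155.2 mm.

d = 155 mm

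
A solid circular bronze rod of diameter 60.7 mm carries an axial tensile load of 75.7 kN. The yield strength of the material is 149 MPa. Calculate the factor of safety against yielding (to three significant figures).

n = 5.70

A = πd²/4 = 2894 mm².
σ = F/A = 75700/2894 = 26.16 MPa.
n = 149/26.16 = 5.696.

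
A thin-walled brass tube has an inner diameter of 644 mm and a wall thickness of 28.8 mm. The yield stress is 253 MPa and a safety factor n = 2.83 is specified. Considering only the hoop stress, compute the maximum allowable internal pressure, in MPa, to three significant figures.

σ_allow = 253/2.83 = 89.40 MPa.
σ_h = pD/(2t) → p_allow = 2σ_allow t/D = 2×89.40×28.8/644 = 7.996 MPa.

p_allow = 8.00 MPa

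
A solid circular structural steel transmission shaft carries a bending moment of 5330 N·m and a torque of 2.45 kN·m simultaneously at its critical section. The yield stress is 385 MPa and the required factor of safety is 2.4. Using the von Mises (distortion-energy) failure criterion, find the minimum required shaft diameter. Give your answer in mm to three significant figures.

σ_allow = σ_y/n = 385/2.4 = 160.4 MPa.
For a solid shaft σ_b = 32M/(πd³) and τ = 16T/(πd³), so the von Mises stress is σ' = (16/πd³)·√(4M²+3T²).
√(4M²+3T²) = √(4×(5.330×10^6)² + 3×(2.450×10^6)²) = 1.147×10^7 N·mm.
d³ = 16×1.147×10^7/(π×160.4) = 364300 mm³.
d = 71.42 mm.

d = 71.4 mm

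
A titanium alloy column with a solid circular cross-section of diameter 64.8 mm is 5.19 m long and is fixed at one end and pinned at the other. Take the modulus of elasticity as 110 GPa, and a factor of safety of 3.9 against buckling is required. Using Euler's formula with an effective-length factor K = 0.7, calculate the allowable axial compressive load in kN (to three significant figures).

I = πd⁴/64 = π×64.8⁴/64 = 865500 mm⁴.
Effective length L_e = KL = 0.7×5.19 m = 3633 mm.
Euler critical load P_cr = π²EI/L_e² = π²×110000×865500/3633² = 71190 N.
P_allow = P_cr/n = 71190/3.9 = 18250 N.

P_allow = 18.3 kN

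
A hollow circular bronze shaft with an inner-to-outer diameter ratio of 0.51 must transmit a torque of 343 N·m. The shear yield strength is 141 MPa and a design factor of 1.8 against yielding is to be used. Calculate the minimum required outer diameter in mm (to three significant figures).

d_o = 28.8 mm

τ_allow = 141/1.8 = 78.33 MPa.
For a hollow shaft τ = 16T/[πd_o³(1−k⁴)] with k = 0.51, so 1−k⁴ = 0.9323.
d_o³ = 16T/[π τ_allow (1−k⁴)] = 16×343000/(π×78.33×0.9323) = 23920 mm³.
d_o = 28.81 mm.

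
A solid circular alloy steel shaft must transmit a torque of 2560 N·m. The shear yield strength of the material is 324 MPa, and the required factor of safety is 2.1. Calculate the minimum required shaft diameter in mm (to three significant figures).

Allowable shear stress τ_allow = 324/2.1 = 154.3 MPa.
For a solid shaft τ = 16T/(πd³), so d³ = 16T/(π τ_allow) = 16×2560000/(π×154.3) = 84510 mm³.
d = (84510)^(1/3) = 43.88 mm.

d = 43.9 mm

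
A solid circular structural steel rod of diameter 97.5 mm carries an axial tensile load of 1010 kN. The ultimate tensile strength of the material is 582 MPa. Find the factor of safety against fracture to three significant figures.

A = πd²/4 = 7466 mm².
σ = F/A = 1010000/7466 = 135.3 MPa.
n = 582/135.3 = 4.302.

n = 4.30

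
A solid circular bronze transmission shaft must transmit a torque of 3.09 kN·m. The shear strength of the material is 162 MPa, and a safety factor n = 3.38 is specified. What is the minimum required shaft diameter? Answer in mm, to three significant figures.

d = 69.0 mm

Allowable shear stress τ_allow = 162/3.38 = 47.93 MPa.
For a solid shaft τ = 16T/(πd³), so d³ = 16T/(π τ_allow) = 16×3090000/(π×47.93) = 328300 mm³.
d = (328300)^(1/3) = 68.99 mm.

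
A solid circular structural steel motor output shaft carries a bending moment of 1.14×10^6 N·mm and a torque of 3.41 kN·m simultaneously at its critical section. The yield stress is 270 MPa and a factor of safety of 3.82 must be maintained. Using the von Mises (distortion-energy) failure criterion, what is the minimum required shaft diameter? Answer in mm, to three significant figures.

σ_allow = σ_y/n = 270/3.82 = 70.68 MPa.
For a solid shaft σ_b = 32M/(πd³) and τ = 16T/(πd³), so the von Mises stress is σ' = (16/πd³)·√(4M²+3T²).
√(4M²+3T²) = √(4×(1.140×10^6)² + 3×(3.410×10^6)²) = 6.331×10^6 N·mm.
d³ = 16×6.331×10^6/(π×70.68) = 456200 mm³.
d = 76.98 mm.

d = 77.0 mm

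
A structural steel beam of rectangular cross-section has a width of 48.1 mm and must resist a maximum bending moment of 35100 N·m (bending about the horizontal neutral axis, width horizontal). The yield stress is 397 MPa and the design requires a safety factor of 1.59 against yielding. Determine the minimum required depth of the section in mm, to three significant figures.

h = 132 mm

σ_allow = 397/1.59 = 249.7 MPa.
For a rectangular section σ = 6M/(bh²), so h² = 6M/(b σ_allow) = 6×3.5100×10^7/(48.1×249.7) = 17540 mm².
h = 132.4 mm.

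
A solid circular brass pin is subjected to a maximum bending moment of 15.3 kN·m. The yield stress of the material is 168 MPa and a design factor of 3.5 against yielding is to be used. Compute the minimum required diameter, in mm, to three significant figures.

d = 148 mm

σ_allow = 168/3.5 = 48.00 MPa.
For a solid circular section σ = 32M/(πd³), so d³ = 32M/(π σ_allow) = 32×1.5300×10^7/(π×48.00) = 3.247×10^6 mm³.
d = 148.1 mm.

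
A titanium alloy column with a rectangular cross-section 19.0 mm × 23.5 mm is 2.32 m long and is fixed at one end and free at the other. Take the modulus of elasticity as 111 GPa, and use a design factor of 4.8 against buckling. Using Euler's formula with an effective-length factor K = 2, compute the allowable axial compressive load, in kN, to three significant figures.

P_allow = 0.142 kN

Buckling occurs about the weak axis: I_min = h·b³/12 = 23.5×19.0³/12 = 13430 mm⁴ (b = 19.0 mm is the smaller dimension).
Effective length L_e = KL = 2×2.32 m = 4640 mm.
Euler critical load P_cr = π²EI/L_e² = π²×111000×13430/4640² = 683.5 N.
P_allow = P_cr/n = 683.5/4.8 = 142.4 N.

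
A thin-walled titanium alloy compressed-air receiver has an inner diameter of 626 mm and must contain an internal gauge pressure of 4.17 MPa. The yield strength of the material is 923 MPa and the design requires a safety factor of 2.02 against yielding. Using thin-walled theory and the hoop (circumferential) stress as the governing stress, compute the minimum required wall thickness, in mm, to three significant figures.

t = 2.86 mm

σ_allow = 923/2.02 = 456.9 MPa.
Hoop stress σ_h = pD/(2t), so t = pD/(2σ_allow) = 4.17×626/(2×456.9) = 2.856 mm.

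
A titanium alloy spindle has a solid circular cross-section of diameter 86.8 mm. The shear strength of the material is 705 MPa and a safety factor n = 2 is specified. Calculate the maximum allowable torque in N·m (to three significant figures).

τ_allow = 705/2 = 352.5 MPa.
For a solid shaft T_allow = τ_allow·πd³/16; πd³/16 = π×86.8³/16 = 128400 mm³.
T_allow = 352.5×128400 = 4.526×10^7 N·mm = 45260 N·m.

T_allow = 45300 N·m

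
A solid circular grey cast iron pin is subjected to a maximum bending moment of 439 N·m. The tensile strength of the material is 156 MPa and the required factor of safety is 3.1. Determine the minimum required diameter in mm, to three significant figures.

σ_allow = 156/3.1 = 50.32 MPa.
For a solid circular section σ = 32M/(πd³), so d³ = 32M/(π σ_allow) = 32×439000/(π×50.32) = 88860 mm³.
d = 44.62 mm.

d = 44.6 mm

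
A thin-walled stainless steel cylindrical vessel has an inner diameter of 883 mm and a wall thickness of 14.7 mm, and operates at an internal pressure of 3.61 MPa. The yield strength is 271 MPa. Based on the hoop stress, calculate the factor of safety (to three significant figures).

σ_h = pD/(2t) = 3.61×883/(2×14.7) = 108.4 MPa.
n = 271/108.4 = 2.499.

n = 2.50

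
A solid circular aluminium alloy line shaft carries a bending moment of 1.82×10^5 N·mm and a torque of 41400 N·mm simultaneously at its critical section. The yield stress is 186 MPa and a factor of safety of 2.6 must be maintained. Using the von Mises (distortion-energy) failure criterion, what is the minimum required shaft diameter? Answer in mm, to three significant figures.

d = 29.8 mm

σ_allow = σ_y/n = 186/2.6 = 71.54 MPa.
For a solid shaft σ_b = 32M/(πd³) and τ = 16T/(πd³), so the von Mises stress is σ' = (16/πd³)·√(4M²+3T²).
√(4M²+3T²) = √(4×(182000)² + 3×(41400)²) = 371000 N·mm.
d³ = 16×371000/(π×71.54) = 26410 mm³.
d = 29.78 mm.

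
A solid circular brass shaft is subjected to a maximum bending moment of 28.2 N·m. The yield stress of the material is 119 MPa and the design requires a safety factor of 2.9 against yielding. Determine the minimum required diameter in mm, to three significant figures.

σ_allow = 119/2.9 = 41.03 MPa.
For a solid circular section σ = 32M/(πd³), so d³ = 32M/(π σ_allow) = 32×28200/(π×41.03) = 7000 mm³.
d = 19.13 mm.

d = 19.1 mm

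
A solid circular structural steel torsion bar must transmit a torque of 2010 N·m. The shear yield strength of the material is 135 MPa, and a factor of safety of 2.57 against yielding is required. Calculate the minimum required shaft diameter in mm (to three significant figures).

d = 58.0 mm

Allowable shear stress τ_allow = 135/2.57 = 52.53 MPa.
For a solid shaft τ = 16T/(πd³), so d³ = 16T/(π τ_allow) = 16×2010000/(π×52.53) = 194900 mm³.
d = (194900)^(1/3) = 57.98 mm.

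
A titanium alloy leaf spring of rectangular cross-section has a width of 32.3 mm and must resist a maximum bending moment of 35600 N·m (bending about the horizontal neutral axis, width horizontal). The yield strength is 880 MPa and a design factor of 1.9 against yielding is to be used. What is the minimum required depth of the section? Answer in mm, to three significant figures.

h = 119 mm

σ_allow = 880/1.9 = 463.2 MPa.
For a rectangular section σ = 6M/(bh²), so h² = 6M/(b σ_allow) = 6×3.5600×10^7/(32.3×463.2) = 14280 mm².
h = 119.5 mm.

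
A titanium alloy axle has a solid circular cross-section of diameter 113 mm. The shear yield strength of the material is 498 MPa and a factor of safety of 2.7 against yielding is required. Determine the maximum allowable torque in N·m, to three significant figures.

τ_allow = 498/2.7 = 184.4 MPa.
For a solid shaft T_allow = τ_allow·πd³/16; πd³/16 = π×113³/16 = 283300 mm³.
T_allow = 184.4×283300 = 5.226×10^7 N·mm = 52260 N·m.

T_allow = 52300 N·m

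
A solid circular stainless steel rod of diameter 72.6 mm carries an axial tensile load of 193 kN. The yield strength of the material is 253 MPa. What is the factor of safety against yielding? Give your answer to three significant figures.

A = πd²/4 = 4140 mm².
σ = F/A = 193000/4140 = 46.62 MPa.
n = 253/46.62 = 5.427.

n = 5.43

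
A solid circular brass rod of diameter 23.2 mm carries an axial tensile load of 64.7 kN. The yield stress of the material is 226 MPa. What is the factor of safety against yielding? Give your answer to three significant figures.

A = πd²/4 = 422.7 mm².
σ = F/A = 64700/422.7 = 153.1 MPa.
n = 226/153.1 = 1.477.

n = 1.48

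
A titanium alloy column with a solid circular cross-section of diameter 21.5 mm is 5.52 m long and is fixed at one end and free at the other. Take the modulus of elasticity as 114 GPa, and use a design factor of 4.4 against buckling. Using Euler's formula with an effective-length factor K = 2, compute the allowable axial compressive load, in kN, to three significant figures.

P_allow = 0.0220 kN

I = πd⁴/64 = π×21.5⁴/64 = 10490 mm⁴.
Effective length L_e = KL = 2×5.52 m = 11040 mm.
Euler critical load P_cr = π²EI/L_e² = π²×114000×10490/11040² = 96.83 N.
P_allow = P_cr/n = 96.83/4.4 = 22.01 N.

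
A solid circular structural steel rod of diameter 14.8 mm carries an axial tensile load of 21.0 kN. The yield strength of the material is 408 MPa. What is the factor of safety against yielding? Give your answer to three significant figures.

n = 3.34

A = πd²/4 = 172.0 mm².
σ = F/A = 21000/172.0 = 122.1 MPa.
n = 408/122.1 = 3.342.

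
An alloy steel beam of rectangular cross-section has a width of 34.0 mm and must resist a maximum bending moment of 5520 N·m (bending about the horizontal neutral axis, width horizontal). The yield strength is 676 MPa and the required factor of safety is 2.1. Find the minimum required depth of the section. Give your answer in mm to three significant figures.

h = 55.0 mm

σ_allow = 676/2.1 = 321.9 MPa.
For a rectangular section σ = 6M/(bh²), so h² = 6M/(b σ_allow) = 6×5520000/(34.0×321.9) = 3026 mm².
h = 55.01 mm.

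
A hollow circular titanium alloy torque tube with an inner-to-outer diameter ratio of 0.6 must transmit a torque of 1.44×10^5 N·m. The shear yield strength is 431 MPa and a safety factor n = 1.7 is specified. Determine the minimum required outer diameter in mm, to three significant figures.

d_o = 149 mm

τ_allow = 431/1.7 = 253.5 MPa.
For a hollow shaft τ = 16T/[πd_o³(1−k⁴)] with k = 0.6, so 1−k⁴ = 0.8704.
d_o³ = 16T/[π τ_allow (1−k⁴)] = 16×1.4400×10^8/(π×253.5×0.8704) = 3.323×10^6 mm³.
d_o = 149.2 mm.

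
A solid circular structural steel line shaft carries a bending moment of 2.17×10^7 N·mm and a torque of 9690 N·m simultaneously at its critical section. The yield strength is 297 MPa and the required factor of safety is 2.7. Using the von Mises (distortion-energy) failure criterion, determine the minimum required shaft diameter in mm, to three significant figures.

σ_allow = σ_y/n = 297/2.7 = 110.0 MPa.
For a solid shaft σ_b = 32M/(πd³) and τ = 16T/(πd³), so the von Mises stress is σ' = (16/πd³)·√(4M²+3T²).
√(4M²+3T²) = √(4×(2.170×10^7)² + 3×(9.690×10^6)²) = 4.653×10^7 N·mm.
d³ = 16×4.653×10^7/(π×110.0) = 2.154×10^6 mm³.
d = 129.2 mm.

d = 129 mm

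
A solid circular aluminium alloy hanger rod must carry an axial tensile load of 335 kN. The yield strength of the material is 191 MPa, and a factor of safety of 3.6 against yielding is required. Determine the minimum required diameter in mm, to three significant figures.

d = 89.7 mm

Allowable stress σ_allow = 191/3.6 = 53.06 MPa.
Required area A = F/σ_allow = 335000/53.06 = 6314 mm².
A = πd²/4 → d = √(4A/π) = 89.66 mm.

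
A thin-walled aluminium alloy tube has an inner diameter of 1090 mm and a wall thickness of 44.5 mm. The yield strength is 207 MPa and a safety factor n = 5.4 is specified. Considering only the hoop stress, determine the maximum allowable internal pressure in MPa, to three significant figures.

p_allow = 3.13 MPa

σ_allow = 207/5.4 = 38.33 MPa.
σ_h = pD/(2t) → p_allow = 2σ_allow t/D = 2×38.33×44.5/1090 = 3.130 MPa.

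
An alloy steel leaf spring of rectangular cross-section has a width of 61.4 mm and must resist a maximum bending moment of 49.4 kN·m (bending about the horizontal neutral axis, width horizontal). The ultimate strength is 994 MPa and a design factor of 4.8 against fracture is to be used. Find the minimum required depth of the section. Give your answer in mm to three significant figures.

h = 153 mm

σ_allow = 994/4.8 = 207.1 MPa.
For a rectangular section σ = 6M/(bh²), so h² = 6M/(b σ_allow) = 6×4.9400×10^7/(61.4×207.1) = 23310 mm².
h = 152.7 mm.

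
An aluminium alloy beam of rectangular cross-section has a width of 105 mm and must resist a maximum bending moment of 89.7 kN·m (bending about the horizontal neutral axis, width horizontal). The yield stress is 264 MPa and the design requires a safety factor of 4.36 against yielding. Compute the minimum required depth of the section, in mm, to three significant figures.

σ_allow = 264/4.36 = 60.55 MPa.
For a rectangular section σ = 6M/(bh²), so h² = 6M/(b σ_allow) = 6×8.9700×10^7/(105×60.55) = 84650 mm².
h = 291.0 mm.

h = 291 mm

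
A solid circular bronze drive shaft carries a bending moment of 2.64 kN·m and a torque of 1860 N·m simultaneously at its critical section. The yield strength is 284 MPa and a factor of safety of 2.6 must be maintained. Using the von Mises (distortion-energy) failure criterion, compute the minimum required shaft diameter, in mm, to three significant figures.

d = 66.1 mm

σ_allow = σ_y/n = 284/2.6 = 109.2 MPa.
For a solid shaft σ_b = 32M/(πd³) and τ = 16T/(πd³), so the von Mises stress is σ' = (16/πd³)·√(4M²+3T²).
√(4M²+3T²) = √(4×(2.640×10^6)² + 3×(1.860×10^6)²) = 6.185×10^6 N·mm.
d³ = 16×6.185×10^6/(π×109.2) = 288400 mm³.
d = 66.07 mm.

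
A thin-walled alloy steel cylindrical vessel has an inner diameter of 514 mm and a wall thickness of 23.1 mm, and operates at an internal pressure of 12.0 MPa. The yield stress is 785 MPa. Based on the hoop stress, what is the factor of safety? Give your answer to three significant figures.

σ_h = pD/(2t) = 12.0×514/(2×23.1) = 133.5 MPa.
n = 785/133.5 = 5.880.

n = 5.88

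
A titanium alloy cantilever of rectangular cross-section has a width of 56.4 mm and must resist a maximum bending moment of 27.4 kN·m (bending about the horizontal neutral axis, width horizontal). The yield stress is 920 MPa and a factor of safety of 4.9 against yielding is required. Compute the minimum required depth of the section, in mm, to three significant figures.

h = 125 mm

σ_allow = 920/4.9 = 187.8 MPa.
For a rectangular section σ = 6M/(bh²), so h² = 6M/(b σ_allow) = 6×2.7400×10^7/(56.4×187.8) = 15520 mm².
h = 124.6 mm.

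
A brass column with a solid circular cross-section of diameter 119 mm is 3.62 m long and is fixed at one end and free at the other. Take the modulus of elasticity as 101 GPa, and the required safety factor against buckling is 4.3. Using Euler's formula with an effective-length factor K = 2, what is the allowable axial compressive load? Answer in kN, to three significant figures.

P_allow = 43.5 kN

I = πd⁴/64 = π×119⁴/64 = 9.844×10^6 mm⁴.
Effective length L_e = KL = 2×3.62 m = 7240 mm.
Euler critical load P_cr = π²EI/L_e² = π²×101000×9.844×10^6/7240² = 187200 N.
P_allow = P_cr/n = 187200/4.3 = 43530 N.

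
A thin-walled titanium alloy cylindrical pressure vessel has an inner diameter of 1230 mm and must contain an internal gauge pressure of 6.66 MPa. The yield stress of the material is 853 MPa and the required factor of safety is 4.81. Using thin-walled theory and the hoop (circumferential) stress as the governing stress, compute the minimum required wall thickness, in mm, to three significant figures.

σ_allow = 853/4.81 = 177.3 MPa.
Hoop stress σ_h = pD/(2t), so t = pD/(2σ_allow) = 6.66×1230/(2×177.3) = 23.10 mm.

t = 23.1 mm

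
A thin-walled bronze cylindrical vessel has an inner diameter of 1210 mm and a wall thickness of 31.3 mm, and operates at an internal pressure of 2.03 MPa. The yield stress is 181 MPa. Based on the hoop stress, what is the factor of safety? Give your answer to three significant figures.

σ_h = pD/(2t) = 2.03×1210/(2×31.3) = 39.24 MPa.
n = 181/39.24 = 4.613.

n = 4.61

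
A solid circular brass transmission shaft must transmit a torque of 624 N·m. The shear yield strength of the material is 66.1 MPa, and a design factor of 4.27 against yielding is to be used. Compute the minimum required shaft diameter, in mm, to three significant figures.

Allowable shear stress τ_allow = 66.1/4.27 = 15.48 MPa.
For a solid shaft τ = 16T/(πd³), so d³ = 16T/(π τ_allow) = 16×624000/(π×15.48) = 205300 mm³.
d = (205300)^(1/3) = 58.99 mm.

d = 59.0 mm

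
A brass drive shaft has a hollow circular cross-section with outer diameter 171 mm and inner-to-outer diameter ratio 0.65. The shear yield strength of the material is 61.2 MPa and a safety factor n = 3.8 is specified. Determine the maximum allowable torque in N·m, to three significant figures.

T_allow = 13000 N·m

τ_allow = 61.2/3.8 = 16.11 MPa.
For a hollow shaft T_allow = τ_allow·πd_o³(1−k⁴)/16 with 1−k⁴ = 0.8215, so πd_o³(1−k⁴)/16 = 806500 mm³.
T_allow = 16.11×806500 = 1.299×10^7 N·mm = 12990 N·m.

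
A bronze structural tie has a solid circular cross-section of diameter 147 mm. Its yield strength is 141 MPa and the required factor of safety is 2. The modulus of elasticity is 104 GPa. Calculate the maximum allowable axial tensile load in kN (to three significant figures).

F_allow = 1200 kN

σ_allow = 141/2 = 70.50 MPa.
A = πd²/4 = π×147²/4 = 16970 mm².
F_allow = σ_allow × A = 70.50×16970 = 1.197×10^6 N.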